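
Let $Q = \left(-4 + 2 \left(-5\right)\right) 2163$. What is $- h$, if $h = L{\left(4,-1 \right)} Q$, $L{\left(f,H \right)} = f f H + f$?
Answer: $-363384$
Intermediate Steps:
$L{\left(f,H \right)} = f + H f^{2}$ ($L{\left(f,H \right)} = f^{2} H + f = H f^{2} + f = f + H f^{2}$)
$Q = -30282$ ($Q = \left(-4 - 10\right) 2163 = \left(-14\right) 2163 = -30282$)
$h = 363384$ ($h = 4 \left(1 - 4\right) \left(-30282\right) = 4 \left(-3\right) \left(-30282\right) = \left(-12\right) \left(-30282\right) = 363384$)
$- h = \left(-1\right) 363384 = -363384$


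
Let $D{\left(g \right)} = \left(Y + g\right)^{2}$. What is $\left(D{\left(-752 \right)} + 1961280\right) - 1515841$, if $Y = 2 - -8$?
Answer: $996003$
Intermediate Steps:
$Y = 10$ ($Y = 2 + 8 = 10$)
$D{\left(g \right)} = \left(10 + g\right)^{2}$
$\left(D{\left(-752 \right)} + 1961280\right) - 1515841 = \left(\left(10 - 752\right)^{2} + 1961280\right) - 1515841 = \left(\left(-742\right)^{2} + 1961280\right) - 1515841 = \left(550564 + 1961280\right) - 1515841 = 2511844 - 1515841 = 996003$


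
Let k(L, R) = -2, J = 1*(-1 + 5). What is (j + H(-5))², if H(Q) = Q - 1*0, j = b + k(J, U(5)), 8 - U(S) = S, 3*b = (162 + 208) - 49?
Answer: 10000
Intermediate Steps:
b = 107 (b = ((162 + 208) - 49)/3 = (370 - 49)/3 = (⅓)*321 = 107)
U(S) = 8 - S
J = 4 (J = 1*4 = 4)
j = 105 (j = 107 - 2 = 105)
H(Q) = Q (H(Q) = Q + 0 = Q)
(j + H(-5))² = (105 - 5)² = 100² = 10000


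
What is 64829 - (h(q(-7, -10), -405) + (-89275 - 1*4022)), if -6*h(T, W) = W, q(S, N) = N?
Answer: 316117/2 ≈ 1.5806e+5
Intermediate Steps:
h(T, W) = -W/6
64829 - (h(q(-7, -10), -405) + (-89275 - 1*4022)) = 64829 - (-⅙*(-405) + (-89275 - 1*4022)) = 64829 - (135/2 + (-89275 - 4022)) = 64829 - (135/2 - 93297) = 64829 - 1*(-186459/2) = 64829 + 186459/2 = 316117/2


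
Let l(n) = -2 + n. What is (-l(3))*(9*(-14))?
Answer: 126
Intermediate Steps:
(-l(3))*(9*(-14)) = (-(-2 + 3))*(9*(-14)) = -1*1*(-126) = -1*(-126) = 126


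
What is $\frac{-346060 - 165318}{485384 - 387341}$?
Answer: $- \frac{511378}{98043} \approx -5.2159$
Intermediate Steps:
$\frac{-346060 - 165318}{485384 - 387341} = - \frac{511378}{98043}$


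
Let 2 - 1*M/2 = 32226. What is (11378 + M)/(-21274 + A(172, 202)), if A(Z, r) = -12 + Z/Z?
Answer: 3538/1419 ≈ 2.4933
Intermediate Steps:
M = -64448 (M = 4 - 2*32226 = 4 - 64452 = -64448)
A(Z, r) = -11 (A(Z, r) = -12 + 1 = -11)
(11378 + M)/(-21274 + A(172, 202)) = (11378 - 64448)/(-21274 - 11) = -53070/(-21285) = -53070*(-1/21285) = 3538/1419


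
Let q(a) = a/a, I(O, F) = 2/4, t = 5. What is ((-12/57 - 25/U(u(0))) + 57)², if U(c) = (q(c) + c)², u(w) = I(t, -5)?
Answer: 61011721/29241 ≈ 2086.5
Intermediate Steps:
I(O, F) = ½ (I(O, F) = 2*(¼) = ½)
q(a) = 1
u(w) = ½
U(c) = (1 + c)²
((-12/57 - 25/U(u(0))) + 57)² = ((-12/57 - 25/(1 + ½)²) + 57)² = ((-12*1/57 - 25/((3/2)²)) + 57)² = ((-4/19 - 25/9/4) + 57)² = ((-4/19 - 25*4/9) + 57)² = ((-4/19 - 100/9) + 57)² = (-1936/171 + 57)² = (7811/171)² = 61011721/29241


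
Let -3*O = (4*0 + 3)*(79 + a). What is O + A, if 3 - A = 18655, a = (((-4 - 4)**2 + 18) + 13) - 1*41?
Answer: -18785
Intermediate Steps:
a = 54 (a = (((-8)**2 + 18) + 13) - 41 = ((64 + 18) + 13) - 41 = (82 + 13) - 41 = 95 - 41 = 54)
A = -18652 (A = 3 - 1*18655 = 3 - 18655 = -18652)
O = -133 (O = -(4*0 + 3)*(79 + 54)/3 = -(0 + 3)*133/3 = -133 ≈ -133.00)
O + A = -133 - 18652 = -18785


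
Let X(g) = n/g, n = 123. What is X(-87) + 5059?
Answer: 146670/29 ≈ 5057.6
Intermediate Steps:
X(g) = 123/g
X(-87) + 5059 = 123/(-87) + 5059 = 123*(-1/87) + 5059 = -41/29 + 5059 = 146670/29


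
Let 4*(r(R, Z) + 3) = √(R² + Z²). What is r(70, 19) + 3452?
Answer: 3449 + √5261/4 ≈ 3467.1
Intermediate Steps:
r(R, Z) = -3 + √(R² + Z²)/4
r(70, 19) + 3452 = (-3 + √(70² + 19²)/4) + 3452 = (-3 + √(4900 + 361)/4) + 3452 = (-3 + √5261/4) + 3452 = 3449 + √5261/4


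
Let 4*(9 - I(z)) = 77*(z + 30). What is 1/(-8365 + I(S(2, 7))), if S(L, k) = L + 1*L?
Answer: -2/18021 ≈ -0.00011098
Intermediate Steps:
S(L, k) = 2*L (S(L, k) = L + L = 2*L)
I(z) = -1137/2 - 77*z/4 (I(z) = 9 - 77*(z + 30)/4 = 9 - 77*(30 + z)/4 = 9 - (2310 + 77*z)/4 = 9 + (-1155/2 - 77*z/4) = -1137/2 - 77*z/4)
1/(-8365 + I(S(2, 7))) = 1/(-8365 + (-1137/2 - 77*2/2)) = 1/(-8365 + (-1137/2 - 77/4*4)) = 1/(-8365 + (-1137/2 - 77)) = 1/(-8365 - 1291/2) = 1/(-18021/2) = -2/18021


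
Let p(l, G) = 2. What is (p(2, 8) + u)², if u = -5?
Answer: 9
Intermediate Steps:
(p(2, 8) + u)² = (2 - 5)² = (-3)² = 9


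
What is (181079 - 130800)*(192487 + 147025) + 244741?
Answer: 17070568589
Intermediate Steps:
(181079 - 130800)*(192487 + 147025) + 244741 = 50279*339512 + 244741 = 17070323848 + 244741 = 17070568589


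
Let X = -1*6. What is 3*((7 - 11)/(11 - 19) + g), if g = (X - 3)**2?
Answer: 489/2 ≈ 244.50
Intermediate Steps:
X = -6
g = 81 (g = (-6 - 3)**2 = (-9)**2 = 81)
3*((7 - 11)/(11 - 19) + g) = 3*((7 - 11)/(11 - 19) + 81) = 3*(-4/(-8) + 81) = 3*(-4*(-1/8) + 81) = 3*(1/2 + 81) = 3*(163/2) = 489/2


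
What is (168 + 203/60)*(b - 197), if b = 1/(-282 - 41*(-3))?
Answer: -80526173/2385 ≈ -33764.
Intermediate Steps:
b = -1/159 (b = 1/(-282 + 123) = 1/(-159) = -1/159 ≈ -0.0062893)
(168 + 203/60)*(b - 197) = (168 + 203/60)*(-1/159 - 197) = (168 + 203*(1/60))*(-31324/159) = (168 + 203/60)*(-31324/159) = (10283/60)*(-31324/159) = -80526173/2385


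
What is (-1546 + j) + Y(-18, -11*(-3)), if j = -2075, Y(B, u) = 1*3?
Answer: -3618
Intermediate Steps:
Y(B, u) = 3
(-1546 + j) + Y(-18, -11*(-3)) = (-1546 - 2075) + 3 = -3621 + 3 = -3618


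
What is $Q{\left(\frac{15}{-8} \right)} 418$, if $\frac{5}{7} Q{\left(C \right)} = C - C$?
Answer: $0$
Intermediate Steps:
$Q{\left(C \right)} = 0$ ($Q{\left(C \right)} = \frac{7 \left(C - C\right)}{5} = \frac{7}{5} \cdot 0 = 0$)
$Q{\left(\frac{15}{-8} \right)} 418 = 0 \cdot 418 = 0$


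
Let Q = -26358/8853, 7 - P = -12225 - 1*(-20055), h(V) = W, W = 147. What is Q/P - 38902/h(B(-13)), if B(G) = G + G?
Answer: -898077559504/3393593931 ≈ -264.64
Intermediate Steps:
B(G) = 2*G
h(V) = 147
P = -7823 (P = 7 - (-12225 - 1*(-20055)) = 7 - (-12225 + 20055) = 7 - 1*7830 = 7 - 7830 = -7823)
Q = -8786/2951 (Q = -26358*1/8853 = -8786/2951 ≈ -2.9773)
Q/P - 38902/h(B(-13)) = -8786/2951/(-7823) - 38902/147 = -8786/2951*(-1/7823) - 38902*1/147 = 8786/23085673 - 38902/147 = -898077559504/3393593931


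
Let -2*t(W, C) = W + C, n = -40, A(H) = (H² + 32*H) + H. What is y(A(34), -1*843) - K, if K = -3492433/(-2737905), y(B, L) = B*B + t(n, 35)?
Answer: 28415539924699/5475810 ≈ 5.1893e+6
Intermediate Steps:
A(H) = H² + 33*H
t(W, C) = -C/2 - W/2 (t(W, C) = -(W + C)/2 = -(C + W)/2 = -C/2 - W/2)
y(B, L) = 5/2 + B² (y(B, L) = B*B + (-½*35 - ½*(-40)) = B² + (-35/2 + 20) = B² + 5/2 = 5/2 + B²)
K = 3492433/2737905 (K = -3492433*(-1/2737905) = 3492433/2737905 ≈ 1.2756)
y(A(34), -1*843) - K = (5/2 + (34*(33 + 34))²) - 1*3492433/2737905 = (5/2 + (34*67)²) - 3492433/2737905 = (5/2 + 2278²) - 3492433/2737905 = (5/2 + 5189284) - 3492433/2737905 = 10378573/2 - 3492433/2737905 = 28415539924699/5475810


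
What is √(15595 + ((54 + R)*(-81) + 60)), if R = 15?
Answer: √10066 ≈ 100.33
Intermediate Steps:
√(15595 + ((54 + R)*(-81) + 60)) = √(15595 + ((54 + 15)*(-81) + 60)) = √(15595 + (69*(-81) + 60)) = √(15595 + (-5589 + 60)) = √(15595 - 5529) = √10066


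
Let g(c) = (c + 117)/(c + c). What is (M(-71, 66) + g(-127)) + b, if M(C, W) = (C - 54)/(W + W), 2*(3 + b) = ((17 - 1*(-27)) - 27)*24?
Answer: 3354349/16764 ≈ 200.09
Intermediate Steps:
b = 201 (b = -3 + (((17 - 1*(-27)) - 27)*24)/2 = -3 + (((17 + 27) - 27)*24)/2 = -3 + ((44 - 27)*24)/2 = -3 + (17*24)/2 = -3 + (1/2)*408 = -3 + 204 = 201)
M(C, W) = (-54 + C)/(2*W) (M(C, W) = (-54 + C)/((2*W)) = (-54 + C)*(1/(2*W)) = (-54 + C)/(2*W))
g(c) = (117 + c)/(2*c) (g(c) = (117 + c)/((2*c)) = (117 + c)*(1/(2*c)) = (117 + c)/(2*c))
(M(-71, 66) + g(-127)) + b = ((1/2)*(-54 - 71)/66 + (1/2)*(117 - 127)/(-127)) + 201 = ((1/2)*(1/66)*(-125) + (1/2)*(-1/127)*(-10)) + 201 = (-125/132 + 5/127) + 201 = -15215/16764 + 201 = 3354349/16764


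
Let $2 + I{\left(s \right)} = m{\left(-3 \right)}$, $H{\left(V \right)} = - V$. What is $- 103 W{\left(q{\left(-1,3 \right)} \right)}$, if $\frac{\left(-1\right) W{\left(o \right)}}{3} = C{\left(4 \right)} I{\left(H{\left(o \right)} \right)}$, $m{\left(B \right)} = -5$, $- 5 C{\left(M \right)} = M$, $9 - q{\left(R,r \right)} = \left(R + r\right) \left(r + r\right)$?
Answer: $\frac{8652}{5} \approx 1730.4$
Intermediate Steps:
$q{\left(R,r \right)} = 9 - 2 r \left(R + r\right)$ ($q{\left(R,r \right)} = 9 - \left(R + r\right) \left(r + r\right) = 9 - \left(R + r\right) 2 r = 9 - 2 r \left(R + r\right)$)
$C{\left(M \right)} = - \frac{M}{5}$
$I{\left(s \right)} = -7$ ($I{\left(s \right)} = -2 - 5 = -7$)
$W{\left(o \right)} = - \frac{84}{5}$ ($W{\left(o \right)} = - 3 \left(- \frac{1}{5}\right) 4 \left(-7\right) = - 3 \left(\left(- \frac{4}{5}\right) \left(-7\right)\right) = \left(-3\right) \frac{28}{5} = - \frac{84}{5}$)
$- 103 W{\left(q{\left(-1,3 \right)} \right)} = \left(-103\right) \left(- \frac{84}{5}\right) = \frac{8652}{5}$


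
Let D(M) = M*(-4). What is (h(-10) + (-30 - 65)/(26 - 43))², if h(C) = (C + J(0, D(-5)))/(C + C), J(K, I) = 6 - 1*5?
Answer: 4214809/115600 ≈ 36.460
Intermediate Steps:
D(M) = -4*M
J(K, I) = 1 (J(K, I) = 6 - 5 = 1)
h(C) = (1 + C)/(2*C) (h(C) = (C + 1)/(C + C) = (1 + C)/((2*C)) = (1 + C)*(1/(2*C)) = (1 + C)/(2*C))
(h(-10) + (-30 - 65)/(26 - 43))² = ((½)*(1 - 10)/(-10) + (-30 - 65)/(26 - 43))² = ((½)*(-⅒)*(-9) - 95/(-17))² = (9/20 - 95*(-1/17))² = (9/20 + 95/17)² = (2053/340)² = 4214809/115600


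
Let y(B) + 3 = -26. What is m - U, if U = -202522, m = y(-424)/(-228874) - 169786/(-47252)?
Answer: 273783065098091/1351844281 ≈ 2.0253e+5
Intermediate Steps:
y(B) = -29 (y(B) = -3 - 26 = -29)
m = 4857621409/1351844281 (m = -29/(-228874) - 169786/(-47252) = -29*(-1/228874) - 169786*(-1/47252) = 29/228874 + 84893/23626 = 4857621409/1351844281 ≈ 3.5933)
m - U = 4857621409/1351844281 - 1*(-202522) = 4857621409/1351844281 + 202522 = 273783065098091/1351844281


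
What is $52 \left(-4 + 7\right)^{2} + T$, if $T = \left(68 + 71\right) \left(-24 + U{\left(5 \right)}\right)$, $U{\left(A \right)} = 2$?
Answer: $-2590$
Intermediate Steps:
$T = -3058$ ($T = \left(68 + 71\right) \left(-24 + 2\right) = 139 \left(-22\right) = -3058$)
$52 \left(-4 + 7\right)^{2} + T = 52 \left(-4 + 7\right)^{2} - 3058 = 52 \cdot 3^{2} - 3058 = 52 \cdot 9 - 3058 = 468 - 3058 = -2590$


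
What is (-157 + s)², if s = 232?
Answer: 5625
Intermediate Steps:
(-157 + s)² = (-157 + 232)² = 75² = 5625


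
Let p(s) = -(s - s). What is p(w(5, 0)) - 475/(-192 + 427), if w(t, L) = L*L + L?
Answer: -95/47 ≈ -2.0213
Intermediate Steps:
w(t, L) = L + L² (w(t, L) = L² + L = L + L²)
p(s) = 0 (p(s) = -1*0 = 0)
p(w(5, 0)) - 475/(-192 + 427) = 0 - 475/(-192 + 427) = 0 - 475/235 = 0 - 475*1/235 = 0 - 95/47 = -95/47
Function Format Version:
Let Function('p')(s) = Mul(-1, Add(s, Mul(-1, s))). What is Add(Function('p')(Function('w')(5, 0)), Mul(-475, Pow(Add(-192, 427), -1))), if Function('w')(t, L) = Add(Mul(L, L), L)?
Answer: Rational(-95, 47) ≈ -2.0213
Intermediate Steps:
Function('w')(t, L) = Add(L, Pow(L, 2)) (Function('w')(t, L) = Add(Pow(L, 2), L) = Add(L, Pow(L, 2)))
Function('p')(s) = 0 (Function('p')(s) = Mul(-1, 0) = 0)
Add(Function('p')(Function('w')(5, 0)), Mul(-475, Pow(Add(-192, 427), -1))) = Add(0, Mul(-475, Pow(Add(-192, 427), -1))) = Add(0, Mul(-475, Pow(235, -1))) = Add(0, Mul(-475, Rational(1, 235))) = Add(0, Rational(-95, 47)) = Rational(-95, 47)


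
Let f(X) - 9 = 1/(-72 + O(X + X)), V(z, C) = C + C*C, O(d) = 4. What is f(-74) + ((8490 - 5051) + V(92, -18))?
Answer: 255271/68 ≈ 3754.0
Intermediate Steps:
V(z, C) = C + C**2
f(X) = 611/68 (f(X) = 9 + 1/(-72 + 4) = 9 + 1/(-68) = 9 - 1/68 = 611/68)
f(-74) + ((8490 - 5051) + V(92, -18)) = 611/68 + ((8490 - 5051) - 18*(1 - 18)) = 611/68 + (3439 - 18*(-17)) = 611/68 + (3439 + 306) = 611/68 + 3745 = 255271/68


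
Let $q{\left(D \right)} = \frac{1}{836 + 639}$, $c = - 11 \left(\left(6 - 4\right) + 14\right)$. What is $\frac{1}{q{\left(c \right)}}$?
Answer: $1475$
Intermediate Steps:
$c = -176$ ($c = - 11 \left(2 + 14\right) = \left(-11\right) 16 = -176$)
$q{\left(D \right)} = \frac{1}{1475}$
$\frac{1}{q{\left(c \right)}} = \frac{1}{\frac{1}{1475}} = 1475$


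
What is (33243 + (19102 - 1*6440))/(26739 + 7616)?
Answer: 9181/6871 ≈ 1.3362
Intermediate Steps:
(33243 + (19102 - 1*6440))/(26739 + 7616) = (33243 + (19102 - 6440))/34355 = (33243 + 12662)*(1/34355) = 45905*(1/34355) = 9181/6871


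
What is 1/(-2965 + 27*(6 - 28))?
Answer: -1/3559 ≈ -0.00028098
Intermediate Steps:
1/(-2965 + 27*(6 - 28)) = 1/(-2965 + 27*(-22)) = 1/(-2965 - 594) = 1/(-3559) = -1/3559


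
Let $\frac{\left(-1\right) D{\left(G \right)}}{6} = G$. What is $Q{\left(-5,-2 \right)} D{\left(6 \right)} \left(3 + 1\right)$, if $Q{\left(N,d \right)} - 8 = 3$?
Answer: $-1584$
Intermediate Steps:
$D{\left(G \right)} = - 6 G$
$Q{\left(N,d \right)} = 11$ ($Q{\left(N,d \right)} = 8 + 3 = 11$)
$Q{\left(-5,-2 \right)} D{\left(6 \right)} \left(3 + 1\right) = 11 \left(\left(-6\right) 6\right) \left(3 + 1\right) = 11 \left(-36\right) 4 = \left(-396\right) 4 = -1584$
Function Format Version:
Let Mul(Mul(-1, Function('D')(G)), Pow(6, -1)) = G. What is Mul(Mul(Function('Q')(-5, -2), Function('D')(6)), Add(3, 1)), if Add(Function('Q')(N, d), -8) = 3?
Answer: -1584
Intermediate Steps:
Function('D')(G) = Mul(-6, G)
Function('Q')(N, d) = 11 (Function('Q')(N, d) = Add(8, 3) = 11)
Mul(Mul(Function('Q')(-5, -2), Function('D')(6)), Add(3, 1)) = Mul(Mul(11, Mul(-6, 6)), Add(3, 1)) = Mul(Mul(11, -36), 4) = Mul(-396, 4) = -1584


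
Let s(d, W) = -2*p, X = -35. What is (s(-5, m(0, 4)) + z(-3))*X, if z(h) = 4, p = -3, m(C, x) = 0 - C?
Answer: -350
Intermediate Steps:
m(C, x) = -C
s(d, W) = 6 (s(d, W) = -2*(-3) = 6)
(s(-5, m(0, 4)) + z(-3))*X = (6 + 4)*(-35) = 10*(-35) = -350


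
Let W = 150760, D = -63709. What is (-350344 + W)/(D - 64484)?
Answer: 66528/42731 ≈ 1.5569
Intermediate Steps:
(-350344 + W)/(D - 64484) = (-350344 + 150760)/(-63709 - 64484) = -199584/(-128193) = -199584*(-1/128193) = 66528/42731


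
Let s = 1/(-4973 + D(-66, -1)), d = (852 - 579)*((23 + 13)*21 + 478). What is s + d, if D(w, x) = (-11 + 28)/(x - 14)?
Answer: 25135439769/74612 ≈ 3.3688e+5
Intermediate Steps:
D(w, x) = 17/(-14 + x)
d = 336882 (d = 273*(36*21 + 478) = 273*(756 + 478) = 273*1234 = 336882)
s = -15/74612 (s = 1/(-4973 + 17/(-14 - 1)) = 1/(-4973 + 17/(-15)) = 1/(-4973 + 17*(-1/15)) = 1/(-4973 - 17/15) = 1/(-74612/15) = -15/74612 ≈ -0.00020104)
s + d = -15/74612 + 336882 = 25135439769/74612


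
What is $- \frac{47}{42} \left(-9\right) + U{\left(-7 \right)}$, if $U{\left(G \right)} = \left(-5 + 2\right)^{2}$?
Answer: $\frac{267}{14} \approx 19.071$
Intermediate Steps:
$U{\left(G \right)} = 9$ ($U{\left(G \right)} = \left(-3\right)^{2} = 9$)
$- \frac{47}{42} \left(-9\right) + U{\left(-7 \right)} = - \frac{47}{42} \left(-9\right) + 9 = \left(-47\right) \frac{1}{42} \left(-9\right) + 9 = \left(- \frac{47}{42}\right) \left(-9\right) + 9 = \frac{141}{14} + 9 = \frac{267}{14}$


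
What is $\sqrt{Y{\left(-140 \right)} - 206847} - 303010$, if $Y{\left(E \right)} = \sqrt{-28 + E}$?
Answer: $-303010 + \sqrt{-206847 + 2 i \sqrt{42}} \approx -3.0301 \cdot 10^{5} + 454.8 i$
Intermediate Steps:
$\sqrt{Y{\left(-140 \right)} - 206847} - 303010 = \sqrt{\sqrt{-28 - 140} - 206847} - 303010 = \sqrt{\sqrt{-168} - 206847} - 303010 = \sqrt{2 i \sqrt{42} - 206847} - 303010 = \sqrt{-206847 + 2 i \sqrt{42}} - 303010 = -303010 + \sqrt{-206847 + 2 i \sqrt{42}}$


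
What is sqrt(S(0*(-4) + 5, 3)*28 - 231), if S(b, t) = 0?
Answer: I*sqrt(231) ≈ 15.199*I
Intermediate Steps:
sqrt(S(0*(-4) + 5, 3)*28 - 231) = sqrt(0*28 - 231) = sqrt(0 - 231) = sqrt(-231) = I*sqrt(231)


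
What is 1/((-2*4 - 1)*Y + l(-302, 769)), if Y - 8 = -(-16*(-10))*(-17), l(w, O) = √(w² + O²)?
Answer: -24552/602118139 - √682565/602118139 ≈ -4.2148e-5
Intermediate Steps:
l(w, O) = √(O² + w²)
Y = 2728 (Y = 8 - (-16*(-10))*(-17) = 8 - 160*(-17) = 8 - 1*(-2720) = 8 + 2720 = 2728)
1/((-2*4 - 1)*Y + l(-302, 769)) = 1/((-2*4 - 1)*2728 + √(769² + (-302)²)) = 1/((-8 - 1)*2728 + √(591361 + 91204)) = 1/(-9*2728 + √682565) = 1/(-24552 + √682565)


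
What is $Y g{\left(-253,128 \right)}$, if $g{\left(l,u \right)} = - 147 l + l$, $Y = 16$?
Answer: $591008$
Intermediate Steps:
$g{\left(l,u \right)} = - 146 l$
$Y g{\left(-253,128 \right)} = 16 \left(\left(-146\right) \left(-253\right)\right) = 16 \cdot 36938 = 591008$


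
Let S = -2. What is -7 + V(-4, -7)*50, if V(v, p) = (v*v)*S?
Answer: -1607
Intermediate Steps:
V(v, p) = -2*v**2 (V(v, p) = (v*v)*(-2) = v**2*(-2) = -2*v**2)
-7 + V(-4, -7)*50 = -7 - 2*(-4)**2*50 = -7 - 2*16*50 = -7 - 32*50 = -7 - 1600 = -1607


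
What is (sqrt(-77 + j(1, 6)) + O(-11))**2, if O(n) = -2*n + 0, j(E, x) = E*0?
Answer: (22 + I*sqrt(77))**2 ≈ 407.0 + 386.1*I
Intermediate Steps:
j(E, x) = 0
O(n) = -2*n
(sqrt(-77 + j(1, 6)) + O(-11))**2 = (sqrt(-77 + 0) - 2*(-11))**2 = (sqrt(-77) + 22)**2 = (I*sqrt(77) + 22)**2 = (22 + I*sqrt(77))**2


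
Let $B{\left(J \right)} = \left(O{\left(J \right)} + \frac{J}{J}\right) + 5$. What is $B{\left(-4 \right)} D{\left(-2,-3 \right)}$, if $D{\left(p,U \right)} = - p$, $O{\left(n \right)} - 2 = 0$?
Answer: $16$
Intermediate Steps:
$O{\left(n \right)} = 2$ ($O{\left(n \right)} = 2 + 0 = 2$)
$B{\left(J \right)} = 8$ ($B{\left(J \right)} = \left(2 + \frac{J}{J}\right) + 5 = \left(2 + 1\right) + 5 = 3 + 5 = 8$)
$B{\left(-4 \right)} D{\left(-2,-3 \right)} = 8 \left(\left(-1\right) \left(-2\right)\right) = 8 \cdot 2 = 16$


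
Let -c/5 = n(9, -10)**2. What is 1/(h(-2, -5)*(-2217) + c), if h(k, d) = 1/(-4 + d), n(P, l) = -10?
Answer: -3/761 ≈ -0.0039422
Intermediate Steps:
c = -500 (c = -5*(-10)**2 = -5*100 = -500)
1/(h(-2, -5)*(-2217) + c) = 1/(-2217/(-4 - 5) - 500) = 1/(-2217/(-9) - 500) = 1/(-1/9*(-2217) - 500) = 1/(739/3 - 500) = 1/(-761/3) = -3/761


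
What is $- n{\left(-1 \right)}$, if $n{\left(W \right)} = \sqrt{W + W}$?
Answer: $- i \sqrt{2} \approx - 1.4142 i$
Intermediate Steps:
$n{\left(W \right)} = \sqrt{2} \sqrt{W}$ ($n{\left(W \right)} = \sqrt{2 W} = \sqrt{2} \sqrt{W}$)
$- n{\left(-1 \right)} = - \sqrt{2} \sqrt{-1} = - \sqrt{2} i = - i \sqrt{2}$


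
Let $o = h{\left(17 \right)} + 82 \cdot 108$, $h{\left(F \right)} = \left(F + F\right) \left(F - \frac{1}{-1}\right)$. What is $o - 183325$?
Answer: $-173857$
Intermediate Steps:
$h{\left(F \right)} = 2 F \left(1 + F\right)$ ($h{\left(F \right)} = 2 F \left(F - -1\right) = 2 F \left(F + 1\right) = 2 F \left(1 + F\right)$)
$o = 9468$ ($o = 2 \cdot 17 \left(1 + 17\right) + 82 \cdot 108 = 2 \cdot 17 \cdot 18 + 8856 = 612 + 8856 = 9468$)
$o - 183325 = 9468 - 183325 = -173857$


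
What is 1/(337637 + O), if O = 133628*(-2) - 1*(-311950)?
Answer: 1/382331 ≈ 2.6155e-6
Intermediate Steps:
O = 44694 (O = -267256 + 311950 = 44694)
1/(337637 + O) = 1/(337637 + 44694) = 1/382331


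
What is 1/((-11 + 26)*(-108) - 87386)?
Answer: -1/89006 ≈ -1.1235e-5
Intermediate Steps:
1/((-11 + 26)*(-108) - 87386) = 1/(15*(-108) - 87386) = 1/(-1620 - 87386) = 1/(-89006) = -1/89006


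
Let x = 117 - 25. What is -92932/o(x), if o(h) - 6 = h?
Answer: -6638/7 ≈ -948.29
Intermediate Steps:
x = 92
o(h) = 6 + h
-92932/o(x) = -92932/(6 + 92) = -92932/98 = -92932*1/98 = -6638/7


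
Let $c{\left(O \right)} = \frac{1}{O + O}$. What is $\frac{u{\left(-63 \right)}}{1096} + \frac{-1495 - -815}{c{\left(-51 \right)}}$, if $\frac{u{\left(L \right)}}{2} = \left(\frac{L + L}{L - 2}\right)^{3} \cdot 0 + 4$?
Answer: $\frac{9502321}{137} \approx 69360.0$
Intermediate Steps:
$c{\left(O \right)} = \frac{1}{2 O}$
$u{\left(L \right)} = 8$ ($u{\left(L \right)} = 2 \left(\left(\frac{L + L}{L - 2}\right)^{3} \cdot 0 + 4\right) = 2 \left(\left(\frac{2 L}{-2 + L}\right)^{3} \cdot 0 + 4\right) = 2 \left(\frac{8 L^{3}}{\left(-2 + L\right)^{3}} \cdot 0 + 4\right) = 2 \left(0 + 4\right) = 2 \cdot 4 = 8$)
$\frac{u{\left(-63 \right)}}{1096} + \frac{-1495 - -815}{c{\left(-51 \right)}} = \frac{8}{1096} + \frac{-1495 - -815}{\frac{1}{2} \frac{1}{-51}} = 8 \cdot \frac{1}{1096} + \frac{-1495 + 815}{\frac{1}{2} \left(- \frac{1}{51}\right)} = \frac{1}{137} - \frac{680}{- \frac{1}{102}} = \frac{1}{137} - -69360 = \frac{1}{137} + 69360 = \frac{9502321}{137}$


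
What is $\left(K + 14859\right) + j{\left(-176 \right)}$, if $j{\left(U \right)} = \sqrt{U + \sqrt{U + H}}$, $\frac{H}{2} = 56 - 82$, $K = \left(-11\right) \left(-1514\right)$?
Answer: $31513 + \sqrt{-176 + 2 i \sqrt{57}} \approx 31514.0 + 13.279 i$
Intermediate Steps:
$K = 16654$
$H = -52$ ($H = 2 \left(56 - 82\right) = 2 \left(-26\right) = -52$)
$j{\left(U \right)} = \sqrt{U + \sqrt{-52 + U}}$ ($j{\left(U \right)} = \sqrt{U + \sqrt{U - 52}} = \sqrt{U + \sqrt{-52 + U}}$)
$\left(K + 14859\right) + j{\left(-176 \right)} = \left(16654 + 14859\right) + \sqrt{-176 + \sqrt{-52 - 176}} = 31513 + \sqrt{-176 + \sqrt{-228}} = 31513 + \sqrt{-176 + 2 i \sqrt{57}}$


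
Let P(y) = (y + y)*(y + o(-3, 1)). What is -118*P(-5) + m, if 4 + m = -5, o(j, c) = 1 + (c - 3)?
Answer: -7089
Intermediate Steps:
o(j, c) = -2 + c (o(j, c) = 1 + (-3 + c) = -2 + c)
m = -9 (m = -4 - 5 = -9)
P(y) = 2*y*(-1 + y) (P(y) = (y + y)*(y + (-2 + 1)) = (2*y)*(y - 1) = (2*y)*(-1 + y) = 2*y*(-1 + y))
-118*P(-5) + m = -236*(-5)*(-1 - 5) - 9 = -236*(-5)*(-6) - 9 = -118*60 - 9 = -7080 - 9 = -7089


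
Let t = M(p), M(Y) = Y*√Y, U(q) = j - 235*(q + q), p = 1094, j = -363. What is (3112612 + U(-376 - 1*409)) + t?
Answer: 3481199 + 1094*√1094 ≈ 3.5174e+6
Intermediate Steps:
U(q) = -363 - 470*q (U(q) = -363 - 235*(q + q) = -363 - 470*q)
M(Y) = Y^(3/2)
t = 1094*√1094 (t = 1094^(3/2) = 1094*√1094 ≈ 36185.)
(3112612 + U(-376 - 1*409)) + t = (3112612 + (-363 - 470*(-376 - 1*409))) + 1094*√1094 = (3112612 + (-363 - 470*(-376 - 409))) + 1094*√1094 = (3112612 + (-363 - 470*(-785))) + 1094*√1094 = (3112612 + (-363 + 368950)) + 1094*√1094 = (3112612 + 368587) + 1094*√1094 = 3481199 + 1094*√1094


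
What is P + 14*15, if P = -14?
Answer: 196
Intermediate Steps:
P + 14*15 = -14 + 14*15 = -14 + 210 = 196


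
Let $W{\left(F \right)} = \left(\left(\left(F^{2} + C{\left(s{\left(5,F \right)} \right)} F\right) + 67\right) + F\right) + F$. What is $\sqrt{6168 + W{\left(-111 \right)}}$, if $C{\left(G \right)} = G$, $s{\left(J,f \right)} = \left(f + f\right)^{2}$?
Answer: $i \sqrt{5452190} \approx 2335.0 i$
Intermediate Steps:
$s{\left(J,f \right)} = 4 f^{2}$ ($s{\left(J,f \right)} = \left(2 f\right)^{2} = 4 f^{2}$)
$W{\left(F \right)} = 67 + F^{2} + 2 F + 4 F^{3}$ ($W{\left(F \right)} = \left(\left(\left(F^{2} + 4 F^{2} F\right) + 67\right) + F\right) + F = \left(\left(\left(F^{2} + 4 F^{3}\right) + 67\right) + F\right) + F = \left(\left(67 + F^{2} + 4 F^{3}\right) + F\right) + F = \left(67 + F + F^{2} + 4 F^{3}\right) + F = 67 + F^{2} + 2 F + 4 F^{3}$)
$\sqrt{6168 + W{\left(-111 \right)}} = \sqrt{6168 + \left(67 + \left(-111\right)^{2} + 2 \left(-111\right) + 4 \left(-111\right)^{3}\right)} = \sqrt{6168 + \left(67 + 12321 - 222 + 4 \left(-1367631\right)\right)} = \sqrt{6168 + \left(67 + 12321 - 222 - 5470524\right)} = \sqrt{6168 - 5458358} = \sqrt{-5452190} = i \sqrt{5452190}$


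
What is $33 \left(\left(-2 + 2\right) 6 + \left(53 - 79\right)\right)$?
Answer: $-858$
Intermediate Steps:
$33 \left(\left(-2 + 2\right) 6 + \left(53 - 79\right)\right) = 33 \left(0 \cdot 6 + \left(53 - 79\right)\right) = 33 \left(0 - 26\right) = 33 \left(-26\right) = -858$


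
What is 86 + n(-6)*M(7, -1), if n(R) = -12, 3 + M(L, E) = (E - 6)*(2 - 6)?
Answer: -214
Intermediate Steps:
M(L, E) = 21 - 4*E (M(L, E) = -3 + (E - 6)*(2 - 6) = -3 + (-6 + E)*(-4) = -3 + (24 - 4*E) = 21 - 4*E)
86 + n(-6)*M(7, -1) = 86 - 12*(21 - 4*(-1)) = 86 - 12*(21 + 4) = 86 - 12*25 = 86 - 300 = -214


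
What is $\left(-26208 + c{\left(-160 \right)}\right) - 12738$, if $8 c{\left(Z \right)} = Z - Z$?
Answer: $-38946$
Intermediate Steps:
$c{\left(Z \right)} = 0$ ($c{\left(Z \right)} = \frac{Z - Z}{8} = \frac{1}{8} \cdot 0 = 0$)
$\left(-26208 + c{\left(-160 \right)}\right) - 12738 = \left(-26208 + 0\right) - 12738 = -26208 - 12738 = -38946$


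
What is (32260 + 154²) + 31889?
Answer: 87865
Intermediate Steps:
(32260 + 154²) + 31889 = (32260 + 23716) + 31889 = 55976 + 31889 = 87865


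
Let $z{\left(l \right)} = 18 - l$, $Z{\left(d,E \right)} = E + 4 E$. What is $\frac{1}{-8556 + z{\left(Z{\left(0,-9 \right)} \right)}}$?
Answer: $- \frac{1}{8493} \approx -0.00011774$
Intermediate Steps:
$Z{\left(d,E \right)} = 5 E$
$\frac{1}{-8556 + z{\left(Z{\left(0,-9 \right)} \right)}} = \frac{1}{-8556 - \left(-18 + 5 \left(-9\right)\right)} = \frac{1}{-8556 + \left(18 - -45\right)} = \frac{1}{-8556 + \left(18 + 45\right)} = \frac{1}{-8556 + 63} = \frac{1}{-8493} = - \frac{1}{8493}$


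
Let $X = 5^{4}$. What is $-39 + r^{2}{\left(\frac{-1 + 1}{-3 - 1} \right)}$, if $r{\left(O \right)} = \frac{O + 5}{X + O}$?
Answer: $- \frac{609374}{15625} \approx -39.0$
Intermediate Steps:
$X = 625$
$r{\left(O \right)} = \frac{5 + O}{625 + O}$ ($r{\left(O \right)} = \frac{O + 5}{625 + O} = \frac{5 + O}{625 + O}$)
$-39 + r^{2}{\left(\frac{-1 + 1}{-3 - 1} \right)} = -39 + \left(\frac{5 + \frac{-1 + 1}{-3 - 1}}{625 + \frac{-1 + 1}{-3 - 1}}\right)^{2} = -39 + \left(\frac{5 + \frac{0}{-4}}{625 + \frac{0}{-4}}\right)^{2} = -39 + \left(\frac{5 + 0 \left(- \frac{1}{4}\right)}{625 + 0 \left(- \frac{1}{4}\right)}\right)^{2} = -39 + \left(\frac{5 + 0}{625 + 0}\right)^{2} = -39 + \left(\frac{1}{625} \cdot 5\right)^{2} = -39 + \left(\frac{1}{125}\right)^{2} = -39 + \frac{1}{15625} = - \frac{609374}{15625}$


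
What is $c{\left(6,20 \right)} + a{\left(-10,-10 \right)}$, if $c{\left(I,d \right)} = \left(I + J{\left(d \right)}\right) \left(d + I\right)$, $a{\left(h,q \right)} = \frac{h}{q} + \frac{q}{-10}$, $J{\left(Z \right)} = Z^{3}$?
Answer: $208158$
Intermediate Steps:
$a{\left(h,q \right)} = - \frac{q}{10} + \frac{h}{q}$ ($a{\left(h,q \right)} = \frac{h}{q} + q \left(- \frac{1}{10}\right) = \frac{h}{q} - \frac{q}{10} = - \frac{q}{10} + \frac{h}{q}$)
$c{\left(I,d \right)} = \left(I + d\right) \left(I + d^{3}\right)$ ($c{\left(I,d \right)} = \left(I + d^{3}\right) \left(d + I\right) = \left(I + d^{3}\right) \left(I + d\right) = \left(I + d\right) \left(I + d^{3}\right)$)
$c{\left(6,20 \right)} + a{\left(-10,-10 \right)} = \left(6^{2} + 20^{4} + 6 \cdot 20 + 6 \cdot 20^{3}\right) - \left(-1 + \frac{10}{-10}\right) = \left(36 + 160000 + 120 + 6 \cdot 8000\right) + \left(1 - -1\right) = \left(36 + 160000 + 120 + 48000\right) + \left(1 + 1\right) = 208156 + 2 = 208158$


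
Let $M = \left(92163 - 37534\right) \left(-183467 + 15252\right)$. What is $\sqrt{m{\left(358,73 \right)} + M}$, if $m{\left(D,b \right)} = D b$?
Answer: $11 i \sqrt{75945381} \approx 95861.0 i$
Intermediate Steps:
$M = -9189417235$ ($M = 54629 \left(-168215\right) = -9189417235$)
$\sqrt{m{\left(358,73 \right)} + M} = \sqrt{358 \cdot 73 - 9189417235} = \sqrt{26134 - 9189417235} = \sqrt{-9189391101} = 11 i \sqrt{75945381}$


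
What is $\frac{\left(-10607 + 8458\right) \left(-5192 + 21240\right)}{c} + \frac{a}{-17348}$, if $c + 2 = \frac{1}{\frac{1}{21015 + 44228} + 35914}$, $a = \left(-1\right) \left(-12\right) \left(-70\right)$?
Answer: $\frac{350464840965342727302}{20324088272531} \approx 1.7244 \cdot 10^{7}$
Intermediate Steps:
$a = -840$ ($a = 12 \left(-70\right) = -840$)
$c = - \frac{4686208963}{2343137103}$ ($c = -2 + \frac{1}{\frac{1}{21015 + 44228} + 35914} = -2 + \frac{1}{\frac{1}{65243} + 35914} = -2 + \frac{1}{\frac{2343137103}{65243}} = -2 + \frac{65243}{2343137103} = - \frac{4686208963}{2343137103} \approx -2.0$)
$\frac{\left(-10607 + 8458\right) \left(-5192 + 21240\right)}{c} + \frac{a}{-17348} = \frac{\left(-10607 + 8458\right) \left(-5192 + 21240\right)}{- \frac{4686208963}{2343137103}} - \frac{840}{-17348} = \left(-2149\right) 16048 \left(- \frac{2343137103}{4686208963}\right) - - \frac{210}{4337} = \left(-34487152\right) \left(- \frac{2343137103}{4686208963}\right) + \frac{210}{4337} = \frac{80808125428000656}{4686208963} + \frac{210}{4337} = \frac{350464840965342727302}{20324088272531}$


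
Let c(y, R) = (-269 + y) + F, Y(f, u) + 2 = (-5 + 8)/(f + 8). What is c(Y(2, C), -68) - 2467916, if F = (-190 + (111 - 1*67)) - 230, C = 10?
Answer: -24685627/10 ≈ -2.4686e+6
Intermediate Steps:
F = -376 (F = (-190 + (111 - 67)) - 230 = (-190 + 44) - 230 = -146 - 230 = -376)
Y(f, u) = -2 + 3/(8 + f) (Y(f, u) = -2 + (-5 + 8)/(f + 8) = -2 + 3/(8 + f))
c(y, R) = -645 + y (c(y, R) = (-269 + y) - 376 = -645 + y)
c(Y(2, C), -68) - 2467916 = (-645 + (-13 - 2*2)/(8 + 2)) - 2467916 = (-645 + (-13 - 4)/10) - 2467916 = (-645 + (⅒)*(-17)) - 2467916 = (-645 - 17/10) - 2467916 = -6467/10 - 2467916 = -24685627/10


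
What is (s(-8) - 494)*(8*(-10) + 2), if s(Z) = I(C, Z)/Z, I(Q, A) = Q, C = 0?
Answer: 38532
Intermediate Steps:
s(Z) = 0 (s(Z) = 0/Z = 0)
(s(-8) - 494)*(8*(-10) + 2) = (0 - 494)*(8*(-10) + 2) = -494*(-80 + 2) = -494*(-78) = 38532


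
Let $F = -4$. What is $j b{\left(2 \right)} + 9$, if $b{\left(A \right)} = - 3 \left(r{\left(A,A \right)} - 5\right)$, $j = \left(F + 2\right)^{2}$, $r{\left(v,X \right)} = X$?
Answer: $45$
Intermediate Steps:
$j = 4$ ($j = \left(-4 + 2\right)^{2} = \left(-2\right)^{2} = 4$)
$b{\left(A \right)} = 15 - 3 A$ ($b{\left(A \right)} = - 3 \left(A - 5\right) = - 3 \left(-5 + A\right) = 15 - 3 A$)
$j b{\left(2 \right)} + 9 = 4 \left(15 - 6\right) + 9 = 4 \cdot 9 + 9 = 36 + 9 = 45$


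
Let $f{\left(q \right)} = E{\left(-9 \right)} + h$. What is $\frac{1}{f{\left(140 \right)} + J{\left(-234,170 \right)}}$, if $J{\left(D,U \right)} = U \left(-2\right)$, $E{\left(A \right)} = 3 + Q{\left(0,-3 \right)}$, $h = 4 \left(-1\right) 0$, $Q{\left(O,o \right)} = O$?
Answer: $- \frac{1}{337} \approx -0.0029674$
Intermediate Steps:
$h = 0$ ($h = \left(-4\right) 0 = 0$)
$E{\left(A \right)} = 3$ ($E{\left(A \right)} = 3 + 0 = 3$)
$f{\left(q \right)} = 3$ ($f{\left(q \right)} = 3 + 0 = 3$)
$J{\left(D,U \right)} = - 2 U$
$\frac{1}{f{\left(140 \right)} + J{\left(-234,170 \right)}} = \frac{1}{3 - 340} = \frac{1}{-337} = - \frac{1}{337}$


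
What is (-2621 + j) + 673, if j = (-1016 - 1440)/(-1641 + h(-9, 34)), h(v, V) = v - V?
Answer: -819494/421 ≈ -1946.5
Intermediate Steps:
j = 614/421 (j = (-1016 - 1440)/(-1641 + (-9 - 1*34)) = -2456/(-1641 + (-9 - 34)) = -2456/(-1641 - 43) = -2456/(-1684) = -2456*(-1/1684) = 614/421 ≈ 1.4584)
(-2621 + j) + 673 = (-2621 + 614/421) + 673 = -1102827/421 + 673 = -819494/421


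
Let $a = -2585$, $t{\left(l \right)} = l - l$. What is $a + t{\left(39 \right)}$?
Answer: $-2585$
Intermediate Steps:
$t{\left(l \right)} = 0$
$a + t{\left(39 \right)} = -2585 + 0 = -2585$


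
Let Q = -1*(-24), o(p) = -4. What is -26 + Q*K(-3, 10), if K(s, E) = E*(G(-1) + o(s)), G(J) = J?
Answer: -1226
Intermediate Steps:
Q = 24
K(s, E) = -5*E (K(s, E) = E*(-1 - 4) = E*(-5) = -5*E)
-26 + Q*K(-3, 10) = -26 + 24*(-5*10) = -26 + 24*(-50) = -26 - 1200 = -1226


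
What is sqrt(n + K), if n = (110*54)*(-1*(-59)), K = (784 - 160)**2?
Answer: 6*sqrt(20551) ≈ 860.14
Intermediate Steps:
K = 389376 (K = 624**2 = 389376)
n = 350460 (n = 5940*59 = 350460)
sqrt(n + K) = sqrt(350460 + 389376) = sqrt(739836) = 6*sqrt(20551)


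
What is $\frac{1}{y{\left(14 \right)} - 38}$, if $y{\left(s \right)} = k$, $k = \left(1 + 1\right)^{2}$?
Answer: $- \frac{1}{34} \approx -0.029412$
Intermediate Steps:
$k = 4$ ($k = 2^{2} = 4$)
$y{\left(s \right)} = 4$
$\frac{1}{y{\left(14 \right)} - 38} = \frac{1}{4 - 38} = \frac{1}{-34} = - \frac{1}{34}$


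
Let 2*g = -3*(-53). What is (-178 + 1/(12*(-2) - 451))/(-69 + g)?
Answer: -169102/9975 ≈ -16.953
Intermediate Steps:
g = 159/2 (g = (-3*(-53))/2 = (½)*159 = 159/2 ≈ 79.500)
(-178 + 1/(12*(-2) - 451))/(-69 + g) = (-178 + 1/(12*(-2) - 451))/(-69 + 159/2) = (-178 + 1/(-24 - 451))/(21/2) = (-178 + 1/(-475))*(2/21) = (-178 - 1/475)*(2/21) = -84551/475*2/21 = -169102/9975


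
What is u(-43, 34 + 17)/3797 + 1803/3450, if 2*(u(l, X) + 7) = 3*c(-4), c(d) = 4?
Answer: 2280847/4366550 ≈ 0.52235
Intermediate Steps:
u(l, X) = -1 (u(l, X) = -7 + (3*4)/2 = -7 + (½)*12 = -7 + 6 = -1)
u(-43, 34 + 17)/3797 + 1803/3450 = -1/3797 + 1803/3450 = -1*1/3797 + 1803*(1/3450) = -1/3797 + 601/1150 = 2280847/4366550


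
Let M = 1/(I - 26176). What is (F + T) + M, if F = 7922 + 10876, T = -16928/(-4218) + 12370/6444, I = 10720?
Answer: 109717375598473/5834810016 ≈ 18804.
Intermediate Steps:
T = 13438391/2265066 (T = -16928*(-1/4218) + 12370*(1/6444) = 8464/2109 + 6185/3222 = 13438391/2265066 ≈ 5.9329)
M = -1/15456 (M = 1/(10720 - 26176) = 1/(-15456) = -1/15456 ≈ -6.4700e-5)
F = 18798
(F + T) + M = (18798 + 13438391/2265066) - 1/15456 = 42592149059/2265066 - 1/15456 = 109717375598473/5834810016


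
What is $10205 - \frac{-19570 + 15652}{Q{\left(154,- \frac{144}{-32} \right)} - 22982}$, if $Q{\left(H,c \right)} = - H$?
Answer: $\frac{39349827}{3856} \approx 10205.0$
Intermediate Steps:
$10205 - \frac{-19570 + 15652}{Q{\left(154,- \frac{144}{-32} \right)} - 22982} = 10205 - \frac{-19570 + 15652}{\left(-1\right) 154 - 22982} = 10205 - - \frac{3918}{-154 - 22982} = 10205 - - \frac{3918}{-23136} = 10205 - \left(-3918\right) \left(- \frac{1}{23136}\right) = 10205 - \frac{653}{3856} = \frac{39349827}{3856}$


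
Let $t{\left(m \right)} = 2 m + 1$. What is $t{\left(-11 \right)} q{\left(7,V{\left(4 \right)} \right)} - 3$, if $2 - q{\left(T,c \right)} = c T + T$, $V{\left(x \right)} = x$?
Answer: $690$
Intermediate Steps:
$t{\left(m \right)} = 1 + 2 m$
$q{\left(T,c \right)} = 2 - T - T c$ ($q{\left(T,c \right)} = 2 - \left(c T + T\right) = 2 - \left(T c + T\right) = 2 - \left(T + T c\right) = 2 - T - T c$)
$t{\left(-11 \right)} q{\left(7,V{\left(4 \right)} \right)} - 3 = \left(1 + 2 \left(-11\right)\right) \left(2 - 7 - 7 \cdot 4\right) - 3 = \left(1 - 22\right) \left(2 - 7 - 28\right) - 3 = \left(-21\right) \left(-33\right) - 3 = 693 - 3 = 690$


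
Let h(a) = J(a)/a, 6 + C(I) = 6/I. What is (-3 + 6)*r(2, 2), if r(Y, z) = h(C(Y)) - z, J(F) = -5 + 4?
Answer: -5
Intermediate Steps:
C(I) = -6 + 6/I
J(F) = -1
h(a) = -1/a
r(Y, z) = -z - 1/(-6 + 6/Y) (r(Y, z) = -1/(-6 + 6/Y) - z = -z - 1/(-6 + 6/Y))
(-3 + 6)*r(2, 2) = (-3 + 6)*(((⅙)*2 - 1*2*(-1 + 2))/(-1 + 2)) = 3*((⅓ - 1*2*1)/1) = 3*(1*(⅓ - 2)) = 3*(1*(-5/3)) = 3*(-5/3) = -5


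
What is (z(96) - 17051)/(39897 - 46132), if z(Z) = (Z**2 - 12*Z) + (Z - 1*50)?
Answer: 8941/6235 ≈ 1.4340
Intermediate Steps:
z(Z) = -50 + Z**2 - 11*Z (z(Z) = (Z**2 - 12*Z) + (Z - 50) = (Z**2 - 12*Z) + (-50 + Z) = -50 + Z**2 - 11*Z)
(z(96) - 17051)/(39897 - 46132) = ((-50 + 96**2 - 11*96) - 17051)/(39897 - 46132) = ((-50 + 9216 - 1056) - 17051)/(-6235) = (8110 - 17051)*(-1/6235) = -8941*(-1/6235) = 8941/6235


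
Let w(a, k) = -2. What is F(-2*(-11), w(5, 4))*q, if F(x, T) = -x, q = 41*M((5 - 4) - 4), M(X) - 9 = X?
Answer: -5412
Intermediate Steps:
M(X) = 9 + X
q = 246 (q = 41*(9 + ((5 - 4) - 4)) = 41*(9 + (1 - 4)) = 41*(9 - 3) = 41*6 = 246)
F(-2*(-11), w(5, 4))*q = -(-2)*(-11)*246 = -1*22*246 = -22*246 = -5412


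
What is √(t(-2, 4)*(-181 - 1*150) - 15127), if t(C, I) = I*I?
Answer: I*√20423 ≈ 142.91*I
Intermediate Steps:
t(C, I) = I²
√(t(-2, 4)*(-181 - 1*150) - 15127) = √(4²*(-181 - 1*150) - 15127) = √(16*(-181 - 150) - 15127) = √(16*(-331) - 15127) = √(-5296 - 15127) = √(-20423) = I*√20423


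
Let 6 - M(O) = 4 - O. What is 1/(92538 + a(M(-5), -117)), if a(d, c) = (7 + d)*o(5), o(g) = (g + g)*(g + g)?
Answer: 1/92938 ≈ 1.0760e-5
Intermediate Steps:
o(g) = 4*g² (o(g) = (2*g)*(2*g) = 4*g²)
M(O) = 2 + O (M(O) = 6 - (4 - O) = 6 + (-4 + O) = 2 + O)
a(d, c) = 700 + 100*d (a(d, c) = (7 + d)*(4*5²) = (7 + d)*(4*25) = (7 + d)*100 = 700 + 100*d)
1/(92538 + a(M(-5), -117)) = 1/(92538 + (700 + 100*(2 - 5))) = 1/(92538 + (700 + 100*(-3))) = 1/(92538 + (700 - 300)) = 1/(92538 + 400) = 1/92938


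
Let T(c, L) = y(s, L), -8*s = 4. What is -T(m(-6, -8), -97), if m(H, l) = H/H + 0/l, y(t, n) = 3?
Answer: -3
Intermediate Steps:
s = -½ (s = -⅛*4 = -½ ≈ -0.50000)
m(H, l) = 1 (m(H, l) = 1 + 0 = 1)
T(c, L) = 3
-T(m(-6, -8), -97) = -1*3 = -3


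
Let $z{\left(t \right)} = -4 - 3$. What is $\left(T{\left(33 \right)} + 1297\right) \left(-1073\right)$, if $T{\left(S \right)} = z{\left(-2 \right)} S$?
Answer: $-1143818$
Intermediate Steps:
$z{\left(t \right)} = -7$ ($z{\left(t \right)} = -4 - 3 = -7$)
$T{\left(S \right)} = - 7 S$
$\left(T{\left(33 \right)} + 1297\right) \left(-1073\right) = \left(\left(-7\right) 33 + 1297\right) \left(-1073\right) = \left(-231 + 1297\right) \left(-1073\right) = 1066 \left(-1073\right) = -1143818$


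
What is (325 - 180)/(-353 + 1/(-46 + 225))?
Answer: -25955/63186 ≈ -0.41077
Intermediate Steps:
(325 - 180)/(-353 + 1/(-46 + 225)) = 145/(-353 + 1/179) = 145/(-63186/179) = 145*(-179/63186) = -25955/63186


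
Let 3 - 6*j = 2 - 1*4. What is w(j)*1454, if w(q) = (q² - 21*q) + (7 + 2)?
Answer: -204287/18 ≈ -11349.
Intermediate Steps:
j = ⅚ (j = ½ - (2 - 1*4)/6 = ½ - (2 - 4)/6 = ½ - ⅙*(-2) = ½ + ⅓ = ⅚ ≈ 0.83333)
w(q) = 9 + q² - 21*q (w(q) = (q² - 21*q) + 9 = 9 + q² - 21*q)
w(j)*1454 = (9 + (⅚)² - 21*⅚)*1454 = (9 + 25/36 - 35/2)*1454 = -281/36*1454 = -204287/18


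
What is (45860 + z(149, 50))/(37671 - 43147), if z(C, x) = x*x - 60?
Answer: -12075/1369 ≈ -8.8203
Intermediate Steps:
z(C, x) = -60 + x² (z(C, x) = x² - 60 = -60 + x²)
(45860 + z(149, 50))/(37671 - 43147) = (45860 + (-60 + 50²))/(37671 - 43147) = (45860 + (-60 + 2500))/(-5476) = (45860 + 2440)*(-1/5476) = 48300*(-1/5476) = -12075/1369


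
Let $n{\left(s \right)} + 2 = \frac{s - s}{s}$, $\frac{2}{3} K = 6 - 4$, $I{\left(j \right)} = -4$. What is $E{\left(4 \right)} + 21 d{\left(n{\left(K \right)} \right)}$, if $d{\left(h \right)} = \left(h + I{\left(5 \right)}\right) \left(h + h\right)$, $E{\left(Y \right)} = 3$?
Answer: $507$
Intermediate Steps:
$K = 3$ ($K = \frac{3 \left(6 - 4\right)}{2} = \frac{3}{2} \cdot 2 = 3$)
$n{\left(s \right)} = -2$ ($n{\left(s \right)} = -2 + \frac{s - s}{s} = -2 + \frac{0}{s} = -2 + 0 = -2$)
$d{\left(h \right)} = 2 h \left(-4 + h\right)$ ($d{\left(h \right)} = \left(h - 4\right) \left(h + h\right) = \left(-4 + h\right) 2 h = 2 h \left(-4 + h\right)$)
$E{\left(4 \right)} + 21 d{\left(n{\left(K \right)} \right)} = 3 + 21 \cdot 2 \left(-2\right) \left(-4 - 2\right) = 3 + 21 \cdot 2 \left(-2\right) \left(-6\right) = 3 + 21 \cdot 24 = 3 + 504 = 507$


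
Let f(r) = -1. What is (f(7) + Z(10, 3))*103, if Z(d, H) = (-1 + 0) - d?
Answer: -1236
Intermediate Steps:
Z(d, H) = -1 - d
(f(7) + Z(10, 3))*103 = (-1 + (-1 - 1*10))*103 = (-1 + (-1 - 10))*103 = (-1 - 11)*103 = -12*103 = -1236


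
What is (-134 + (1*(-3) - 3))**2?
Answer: 19600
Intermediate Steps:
(-134 + (1*(-3) - 3))**2 = (-134 + (-3 - 3))**2 = (-134 - 6)**2 = (-140)**2 = 19600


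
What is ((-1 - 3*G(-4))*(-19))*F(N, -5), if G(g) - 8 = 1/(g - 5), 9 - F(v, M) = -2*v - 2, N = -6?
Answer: -1406/3 ≈ -468.67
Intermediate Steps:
F(v, M) = 11 + 2*v (F(v, M) = 9 - (-2*v - 2) = 9 - (-2 - 2*v) = 9 + (2 + 2*v) = 11 + 2*v)
G(g) = 8 + 1/(-5 + g) (G(g) = 8 + 1/(g - 5) = 8 + 1/(-5 + g))
((-1 - 3*G(-4))*(-19))*F(N, -5) = ((-1 - 3*(-39 + 8*(-4))/(-5 - 4))*(-19))*(11 + 2*(-6)) = ((-1 - 3*(-39 - 32)/(-9))*(-19))*(11 - 12) = ((-1 - (-1)*(-71)/3)*(-19))*(-1) = ((-1 - 3*71/9)*(-19))*(-1) = ((-1 - 71/3)*(-19))*(-1) = -74/3*(-19)*(-1) = (1406/3)*(-1) = -1406/3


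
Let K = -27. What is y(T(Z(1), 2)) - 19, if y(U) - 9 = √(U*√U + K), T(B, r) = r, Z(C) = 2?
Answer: -10 + I*√(27 - 2*√2) ≈ -10.0 + 4.9165*I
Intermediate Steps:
y(U) = 9 + √(-27 + U^(3/2)) (y(U) = 9 + √(U*√U - 27) = 9 + √(U^(3/2) - 27) = 9 + √(-27 + U^(3/2)))
y(T(Z(1), 2)) - 19 = (9 + √(-27 + 2^(3/2))) - 19 = (9 + √(-27 + 2*√2)) - 19 = -10 + √(-27 + 2*√2)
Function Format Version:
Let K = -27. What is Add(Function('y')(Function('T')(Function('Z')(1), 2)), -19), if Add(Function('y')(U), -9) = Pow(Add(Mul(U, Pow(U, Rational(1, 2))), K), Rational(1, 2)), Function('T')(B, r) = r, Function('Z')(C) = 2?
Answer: Add(-10, Mul(I, Pow(Add(27, Mul(-2, Pow(2, Rational(1, 2)))), Rational(1, 2)))) ≈ Add(-10.000, Mul(4.9165, I))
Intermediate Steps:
Function('y')(U) = Add(9, Pow(Add(-27, Pow(U, Rational(3, 2))), Rational(1, 2))) (Function('y')(U) = Add(9, Pow(Add(Mul(U, Pow(U, Rational(1, 2))), -27), Rational(1, 2))) = Add(9, Pow(Add(Pow(U, Rational(3, 2)), -27), Rational(1, 2))) = Add(9, Pow(Add(-27, Pow(U, Rational(3, 2))), Rational(1, 2))))
Add(Function('y')(Function('T')(Function('Z')(1), 2)), -19) = Add(Add(9, Pow(Add(-27, Pow(2, Rational(3, 2))), Rational(1, 2))), -19) = Add(Add(9, Pow(Add(-27, Mul(2, Pow(2, Rational(1, 2)))), Rational(1, 2))), -19) = Add(-10, Pow(Add(-27, Mul(2, Pow(2, Rational(1, 2)))), Rational(1, 2)))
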